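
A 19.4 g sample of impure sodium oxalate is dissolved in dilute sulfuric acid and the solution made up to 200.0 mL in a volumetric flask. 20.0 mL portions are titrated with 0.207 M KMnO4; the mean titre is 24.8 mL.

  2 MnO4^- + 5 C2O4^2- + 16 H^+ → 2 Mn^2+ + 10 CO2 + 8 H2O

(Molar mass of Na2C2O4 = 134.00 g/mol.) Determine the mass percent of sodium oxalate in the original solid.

n(KMnO4) per titration = 0.0248 × 0.207 = 5.13 × 10^-3 mol
From the 5:2 ratio, n(Na2C2O4) in each aliquot = 5/2 × 5.13 × 10^-3 = 0.0128 mol
n(Na2C2O4) in the whole flask = 0.0128 × 200.0/20.0 = 0.128 mol
mass of Na2C2O4 = 0.128 × 134.00 = 17.2 g
% Na2C2O4 = 17.2 / 19.4 × 100 = 88.6 %

88.6 %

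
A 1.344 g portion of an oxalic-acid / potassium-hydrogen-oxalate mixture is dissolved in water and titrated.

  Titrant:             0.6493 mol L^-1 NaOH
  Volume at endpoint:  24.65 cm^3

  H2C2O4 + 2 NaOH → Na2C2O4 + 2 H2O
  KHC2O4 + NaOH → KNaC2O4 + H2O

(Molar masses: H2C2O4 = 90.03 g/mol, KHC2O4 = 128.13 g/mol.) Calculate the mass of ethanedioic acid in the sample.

n(NaOH) = 0.02465 × 0.6493 = 0.01601 mol
Let x = n(H2C2O4), y = n(KHC2O4).
Titrant: 2x + 1y = 0.01601;  mass: 90.03x + 128.13y = 1.344
Solving, x = 4.252 × 10^-3 mol, y = 7.502 × 10^-3 mol
mass of H2C2O4 = 4.252 × 10^-3 × 90.03 = 0.3828 g

0.3828 g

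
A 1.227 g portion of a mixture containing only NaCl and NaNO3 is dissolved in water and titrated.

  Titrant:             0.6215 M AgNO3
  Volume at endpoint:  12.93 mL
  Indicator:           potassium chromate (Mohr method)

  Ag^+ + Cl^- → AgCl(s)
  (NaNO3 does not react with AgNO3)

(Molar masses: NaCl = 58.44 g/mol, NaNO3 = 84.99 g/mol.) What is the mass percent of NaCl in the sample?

38.27 %

n(AgNO3) = 0.01293 × 0.6215 = 8.036 × 10^-3 mol
Let x = n(NaCl), y = n(NaNO3).
Titrant: 1x = 8.036 × 10^-3;  mass: 58.44x + 84.99y = 1.227
Solving, x = 8.036 × 10^-3 mol, y = 8.911 × 10^-3 mol
mass of NaCl = 8.036 × 10^-3 × 58.44 = 0.4696 g
% NaCl = 0.4696 / 1.227 × 100 = 38.27 %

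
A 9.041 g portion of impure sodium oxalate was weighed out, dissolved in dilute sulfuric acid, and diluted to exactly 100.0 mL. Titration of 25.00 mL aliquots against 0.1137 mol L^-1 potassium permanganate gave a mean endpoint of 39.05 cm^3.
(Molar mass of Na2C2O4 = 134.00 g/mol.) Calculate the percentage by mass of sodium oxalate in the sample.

2 MnO4^- + 5 C2O4^2- + 16 H^+ → 2 Mn^2+ + 10 CO2 + 8 H2O
n(KMnO4) per titration = 0.03905 × 0.1137 = 4.440 × 10^-3 mol
From the 5:2 ratio, n(Na2C2O4) in each aliquot = 5/2 × 4.440 × 10^-3 = 0.01110 mol
n(Na2C2O4) in the whole flask = 0.01110 × 100.0/25.00 = 0.04440 mol
mass of Na2C2O4 = 0.04440 × 134.00 = 5.950 g
% Na2C2O4 = 5.950 / 9.041 × 100 = 65.81 %

65.81 %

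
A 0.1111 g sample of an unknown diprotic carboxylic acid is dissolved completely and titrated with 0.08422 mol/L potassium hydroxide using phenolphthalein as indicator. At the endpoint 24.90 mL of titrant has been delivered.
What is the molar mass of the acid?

n(KOH) = 0.02490 L × 0.08422 mol/L = 2.097 × 10^-3 mol
From the 1:2 ratio, n(H2A) = 1/2 × 2.097 × 10^-3 = 1.049 × 10^-3 mol
M = m / n = 0.1111 g / 1.049 × 10^-3 mol = 106.0 g/mol

106.0 g/mol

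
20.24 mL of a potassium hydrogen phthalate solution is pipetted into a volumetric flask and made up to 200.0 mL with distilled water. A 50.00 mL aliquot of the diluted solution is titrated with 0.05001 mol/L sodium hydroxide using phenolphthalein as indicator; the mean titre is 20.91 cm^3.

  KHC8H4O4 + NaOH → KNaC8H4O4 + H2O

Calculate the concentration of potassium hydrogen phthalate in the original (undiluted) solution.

n(NaOH) = 0.02091 × 0.05001 = 1.046 × 10^-3 mol
n(KHC8H4O4) in the aliquot = 1.046 × 10^-3 mol (1:1 ratio)
[KHC8H4O4]_dilute = 1.046 × 10^-3 / 0.05000 = 0.02091 mol/L
Dilution factor = 200.0 / 20.24 = 9.881
[KHC8H4O4]_stock = 0.02091 × 9.881 = 0.2067 mol/L

0.2067 mol/L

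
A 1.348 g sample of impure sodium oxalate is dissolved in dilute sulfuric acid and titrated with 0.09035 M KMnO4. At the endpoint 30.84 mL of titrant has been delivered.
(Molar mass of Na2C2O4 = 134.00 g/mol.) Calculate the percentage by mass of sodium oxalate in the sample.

2 MnO4^- + 5 C2O4^2- + 16 H^+ → 2 Mn^2+ + 10 CO2 + 8 H2O
n(KMnO4) = 0.03084 L × 0.09035 mol/L = 2.786 × 10^-3 mol
From the 5:2 ratio, n(Na2C2O4) = 5/2 × 2.786 × 10^-3 = 6.966 × 10^-3 mol
mass of Na2C2O4 = 6.966 × 10^-3 × 134.00 g/mol = 0.9334 g
% Na2C2O4 = 0.9334 / 1.348 × 100 = 69.25 %

69.25 %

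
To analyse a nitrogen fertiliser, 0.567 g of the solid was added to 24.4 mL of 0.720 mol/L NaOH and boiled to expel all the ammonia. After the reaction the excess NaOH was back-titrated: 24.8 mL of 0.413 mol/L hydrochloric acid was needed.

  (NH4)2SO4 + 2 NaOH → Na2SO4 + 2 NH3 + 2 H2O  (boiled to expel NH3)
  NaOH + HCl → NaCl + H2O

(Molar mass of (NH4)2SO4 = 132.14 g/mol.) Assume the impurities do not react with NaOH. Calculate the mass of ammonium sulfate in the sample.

0.484 g

n(NaOH) added = 0.0244 × 0.720 = 0.0176 mol
n(HCl) used in back-titration = 0.0248 × 0.413 = 0.0102 mol
n(NaOH) left over = 0.0102 mol (1:1 ratio)
n(NaOH) consumed by analyte = 0.0176 − 0.0102 = 7.33 × 10^-3 mol
From the 1:2 ratio, n((NH4)2SO4) = 1/2 × 7.33 × 10^-3 = 3.66 × 10^-3 mol
mass of (NH4)2SO4 = 3.66 × 10^-3 × 132.14 = 0.484 g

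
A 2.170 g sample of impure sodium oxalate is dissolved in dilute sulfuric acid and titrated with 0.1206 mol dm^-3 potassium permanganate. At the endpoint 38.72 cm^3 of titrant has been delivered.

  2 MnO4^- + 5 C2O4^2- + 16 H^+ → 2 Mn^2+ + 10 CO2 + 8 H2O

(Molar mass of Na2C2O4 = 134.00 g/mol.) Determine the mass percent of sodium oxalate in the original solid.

n(KMnO4) = 0.03872 L × 0.1206 mol/L = 4.670 × 10^-3 mol
From the 5:2 ratio, n(Na2C2O4) = 5/2 × 4.670 × 10^-3 = 0.01167 mol
mass of Na2C2O4 = 0.01167 × 134.00 g/mol = 1.564 g
% Na2C2O4 = 1.564 / 2.170 × 100 = 72.09 %

72.09 %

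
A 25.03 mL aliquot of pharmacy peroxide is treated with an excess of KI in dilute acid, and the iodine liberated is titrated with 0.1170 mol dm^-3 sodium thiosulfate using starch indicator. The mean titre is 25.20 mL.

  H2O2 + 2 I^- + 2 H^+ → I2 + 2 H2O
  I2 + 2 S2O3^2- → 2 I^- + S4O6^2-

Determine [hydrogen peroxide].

0.05890 mol/L

n(S2O3^2-) = 0.02520 × 0.1170 = 2.948 × 10^-3 mol
n(I2) = n(S2O3^2-)/2 = 1.474 × 10^-3 mol
n(H2O2) in the aliquot = 1.474 × 10^-3 mol (1:1 ratio)
[H2O2] = 1.474 × 10^-3 / 0.02503 = 0.05890 mol/L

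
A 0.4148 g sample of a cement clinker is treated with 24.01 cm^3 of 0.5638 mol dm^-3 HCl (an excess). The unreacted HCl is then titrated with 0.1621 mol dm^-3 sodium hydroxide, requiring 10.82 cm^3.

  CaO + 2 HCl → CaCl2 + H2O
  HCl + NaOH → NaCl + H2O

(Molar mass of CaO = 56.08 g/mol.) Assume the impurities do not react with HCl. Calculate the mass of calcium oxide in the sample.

0.3304 g

n(HCl) added = 0.02401 × 0.5638 = 0.01354 mol
n(NaOH) used in back-titration = 0.01082 × 0.1621 = 1.754 × 10^-3 mol
n(HCl) left over = 1.754 × 10^-3 mol (1:1 ratio)
n(HCl) consumed by analyte = 0.01354 − 1.754 × 10^-3 = 0.01178 mol
From the 1:2 ratio, n(CaO) = 1/2 × 0.01178 = 5.891 × 10^-3 mol
mass of CaO = 5.891 × 10^-3 × 56.08 = 0.3304 g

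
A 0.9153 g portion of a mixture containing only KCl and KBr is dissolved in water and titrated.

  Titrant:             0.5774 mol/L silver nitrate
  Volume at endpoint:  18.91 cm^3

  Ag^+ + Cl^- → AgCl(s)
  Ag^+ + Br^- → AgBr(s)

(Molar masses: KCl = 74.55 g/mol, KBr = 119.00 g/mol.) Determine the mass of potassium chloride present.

0.6441 g

n(AgNO3) = 0.01891 × 0.5774 = 0.01092 mol
Let x = n(KCl), y = n(KBr).
Titrant: 1x + 1y = 0.01092;  mass: 74.55x + 119.00y = 0.9153
Solving, x = 8.639 × 10^-3 mol, y = 2.279 × 10^-3 mol
mass of KCl = 8.639 × 10^-3 × 74.55 = 0.6441 g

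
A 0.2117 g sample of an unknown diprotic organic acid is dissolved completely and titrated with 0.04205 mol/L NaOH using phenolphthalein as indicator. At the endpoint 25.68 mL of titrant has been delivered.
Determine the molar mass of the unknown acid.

392.1 g/mol

n(NaOH) = 0.02568 L × 0.04205 mol/L = 1.080 × 10^-3 mol
From the 1:2 ratio, n(H2A) = 1/2 × 1.080 × 10^-3 = 5.399 × 10^-4 mol
M = m / n = 0.2117 g / 5.399 × 10^-4 mol = 392.1 g/mol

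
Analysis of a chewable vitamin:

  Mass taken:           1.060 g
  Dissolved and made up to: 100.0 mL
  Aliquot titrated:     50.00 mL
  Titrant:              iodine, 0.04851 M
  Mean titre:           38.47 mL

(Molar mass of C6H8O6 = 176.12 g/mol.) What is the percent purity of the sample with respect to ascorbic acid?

62.01 %

C6H8O6 + I2 → C6H6O6 + 2 HI
n(I2) per titration = 0.03847 × 0.04851 = 1.866 × 10^-3 mol
n(C6H8O6) in each aliquot = 1.866 × 10^-3 mol (1:1 ratio)
n(C6H8O6) in the whole flask = 1.866 × 10^-3 × 100.0/50.00 = 3.732 × 10^-3 mol
mass of C6H8O6 = 3.732 × 10^-3 × 176.12 = 0.6573 g
% C6H8O6 = 0.6573 / 1.060 × 100 = 62.01 %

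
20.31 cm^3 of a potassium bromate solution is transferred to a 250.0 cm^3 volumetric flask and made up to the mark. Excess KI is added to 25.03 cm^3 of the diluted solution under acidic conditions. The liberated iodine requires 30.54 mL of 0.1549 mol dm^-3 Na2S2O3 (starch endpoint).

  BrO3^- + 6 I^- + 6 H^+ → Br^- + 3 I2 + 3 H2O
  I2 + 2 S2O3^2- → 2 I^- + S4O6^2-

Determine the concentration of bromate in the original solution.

0.3877 mol/L

n(S2O3^2-) = 0.03054 × 0.1549 = 4.731 × 10^-3 mol
n(I2) = n(S2O3^2-)/2 = 2.365 × 10^-3 mol
From the 1:3 ratio, n(BrO3^-) in the aliquot = 1/3 × 2.365 × 10^-3 = 7.884 × 10^-4 mol
[BrO3^-]_dilute = 7.884 × 10^-4 / 0.02503 = 0.03150 mol/L
[BrO3^-]_original = 0.03150 × 250.0/20.31 = 0.3877 mol/L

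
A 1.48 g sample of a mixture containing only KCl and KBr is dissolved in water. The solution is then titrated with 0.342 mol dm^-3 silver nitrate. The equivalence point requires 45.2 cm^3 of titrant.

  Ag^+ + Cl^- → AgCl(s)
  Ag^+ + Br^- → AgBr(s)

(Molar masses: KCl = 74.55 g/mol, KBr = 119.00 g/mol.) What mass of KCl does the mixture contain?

n(AgNO3) = 0.0452 × 0.342 = 0.0155 mol
Let x = n(KCl), y = n(KBr).
Titrant: 1x + 1y = 0.0155;  mass: 74.55x + 119.00y = 1.48
Solving, x = 8.09 × 10^-3 mol, y = 7.37 × 10^-3 mol
mass of KCl = 8.09 × 10^-3 × 74.55 = 0.603 g

0.603 g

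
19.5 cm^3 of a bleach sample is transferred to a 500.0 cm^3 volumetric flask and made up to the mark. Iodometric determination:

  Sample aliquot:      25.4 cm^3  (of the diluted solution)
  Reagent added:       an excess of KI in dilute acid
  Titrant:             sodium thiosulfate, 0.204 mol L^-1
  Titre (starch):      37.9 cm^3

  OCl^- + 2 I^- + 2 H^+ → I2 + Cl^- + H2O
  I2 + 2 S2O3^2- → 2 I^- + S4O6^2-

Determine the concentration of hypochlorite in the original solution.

3.90 mol/L

n(S2O3^2-) = 0.0379 × 0.204 = 7.73 × 10^-3 mol
n(I2) = n(S2O3^2-)/2 = 3.87 × 10^-3 mol
n(OCl^-) in the aliquot = 3.87 × 10^-3 mol (1:1 ratio)
[OCl^-]_dilute = 3.87 × 10^-3 / 0.0254 = 0.152 mol/L
[OCl^-]_original = 0.152 × 500.0/19.5 = 3.90 mol/L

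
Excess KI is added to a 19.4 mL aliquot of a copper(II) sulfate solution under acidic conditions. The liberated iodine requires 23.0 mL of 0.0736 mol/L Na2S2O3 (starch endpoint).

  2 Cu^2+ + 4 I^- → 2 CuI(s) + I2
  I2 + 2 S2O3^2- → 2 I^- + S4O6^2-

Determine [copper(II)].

n(S2O3^2-) = 0.0230 × 0.0736 = 1.69 × 10^-3 mol
n(I2) = n(S2O3^2-)/2 = 8.46 × 10^-4 mol
From the 2:1 ratio, n(Cu2+) in the aliquot = 2/1 × 8.46 × 10^-4 = 1.69 × 10^-3 mol
[Cu2+] = 1.69 × 10^-3 / 0.0194 = 0.0873 mol/L

0.0873 mol/L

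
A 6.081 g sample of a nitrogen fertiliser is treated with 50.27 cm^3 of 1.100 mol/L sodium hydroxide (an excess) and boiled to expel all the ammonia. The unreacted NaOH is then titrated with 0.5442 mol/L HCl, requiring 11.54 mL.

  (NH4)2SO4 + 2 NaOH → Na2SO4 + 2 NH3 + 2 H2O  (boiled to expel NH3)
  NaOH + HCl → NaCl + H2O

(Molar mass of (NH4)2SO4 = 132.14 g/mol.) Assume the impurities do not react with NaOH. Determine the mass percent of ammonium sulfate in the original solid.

53.26 %

n(NaOH) added = 0.05027 × 1.100 = 0.05530 mol
n(HCl) used in back-titration = 0.01154 × 0.5442 = 6.280 × 10^-3 mol
n(NaOH) left over = 6.280 × 10^-3 mol (1:1 ratio)
n(NaOH) consumed by analyte = 0.05530 − 6.280 × 10^-3 = 0.04902 mol
From the 1:2 ratio, n((NH4)2SO4) = 1/2 × 0.04902 = 0.02451 mol
mass of (NH4)2SO4 = 0.02451 × 132.14 = 3.239 g
% (NH4)2SO4 = 3.239 / 6.081 × 100 = 53.26 %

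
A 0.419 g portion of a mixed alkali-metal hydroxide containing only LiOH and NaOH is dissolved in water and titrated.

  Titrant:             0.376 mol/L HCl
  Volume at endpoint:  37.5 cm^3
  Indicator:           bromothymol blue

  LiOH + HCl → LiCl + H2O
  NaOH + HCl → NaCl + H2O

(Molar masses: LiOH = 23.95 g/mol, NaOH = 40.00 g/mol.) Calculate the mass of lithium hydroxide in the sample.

n(HCl) = 0.0375 × 0.376 = 0.0141 mol
Let x = n(LiOH), y = n(NaOH).
Titrant: 1x + 1y = 0.0141;  mass: 23.95x + 40.00y = 0.419
Solving, x = 9.03 × 10^-3 mol, y = 5.07 × 10^-3 mol
mass of LiOH = 9.03 × 10^-3 × 23.95 = 0.216 g

0.216 g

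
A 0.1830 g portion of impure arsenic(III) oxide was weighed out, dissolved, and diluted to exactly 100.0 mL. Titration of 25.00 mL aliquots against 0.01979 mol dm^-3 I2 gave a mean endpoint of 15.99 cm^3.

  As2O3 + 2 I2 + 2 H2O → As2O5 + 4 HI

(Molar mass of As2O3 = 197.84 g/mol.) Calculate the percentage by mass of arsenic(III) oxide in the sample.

n(I2) per titration = 0.01599 × 0.01979 = 3.164 × 10^-4 mol
From the 1:2 ratio, n(As2O3) in each aliquot = 1/2 × 3.164 × 10^-4 = 1.582 × 10^-4 mol
n(As2O3) in the whole flask = 1.582 × 10^-4 × 100.0/25.00 = 6.329 × 10^-4 mol
mass of As2O3 = 6.329 × 10^-4 × 197.84 = 0.1252 g
% As2O3 = 0.1252 / 0.1830 × 100 = 68.42 %

68.42 %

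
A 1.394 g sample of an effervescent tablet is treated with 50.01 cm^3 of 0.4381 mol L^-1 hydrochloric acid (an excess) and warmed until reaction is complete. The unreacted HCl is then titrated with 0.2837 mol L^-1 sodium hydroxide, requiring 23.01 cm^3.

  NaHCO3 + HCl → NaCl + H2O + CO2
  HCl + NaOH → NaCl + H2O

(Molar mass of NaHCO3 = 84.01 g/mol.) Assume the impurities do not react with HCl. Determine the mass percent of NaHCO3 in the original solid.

n(HCl) added = 0.05001 × 0.4381 = 0.02191 mol
n(NaOH) used in back-titration = 0.02301 × 0.2837 = 6.528 × 10^-3 mol
n(HCl) left over = 6.528 × 10^-3 mol (1:1 ratio)
n(HCl) consumed by analyte = 0.02191 − 6.528 × 10^-3 = 0.01538 mol
n(NaHCO3) = 0.01538 mol (1:1 ratio)
mass of NaHCO3 = 0.01538 × 84.01 = 1.292 g
% NaHCO3 = 1.292 / 1.394 × 100 = 92.70 %

92.70 %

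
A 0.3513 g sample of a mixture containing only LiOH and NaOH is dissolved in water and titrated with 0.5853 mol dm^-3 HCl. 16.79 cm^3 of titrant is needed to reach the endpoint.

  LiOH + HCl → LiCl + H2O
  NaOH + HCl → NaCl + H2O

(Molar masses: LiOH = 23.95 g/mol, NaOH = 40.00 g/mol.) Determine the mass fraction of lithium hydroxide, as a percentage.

17.75 %

n(HCl) = 0.01679 × 0.5853 = 9.827 × 10^-3 mol
Let x = n(LiOH), y = n(NaOH).
Titrant: 1x + 1y = 9.827 × 10^-3;  mass: 23.95x + 40.00y = 0.3513
Solving, x = 2.604 × 10^-3 mol, y = 7.224 × 10^-3 mol
mass of LiOH = 2.604 × 10^-3 × 23.95 = 0.06236 g
% LiOH = 0.06236 / 0.3513 × 100 = 17.75 %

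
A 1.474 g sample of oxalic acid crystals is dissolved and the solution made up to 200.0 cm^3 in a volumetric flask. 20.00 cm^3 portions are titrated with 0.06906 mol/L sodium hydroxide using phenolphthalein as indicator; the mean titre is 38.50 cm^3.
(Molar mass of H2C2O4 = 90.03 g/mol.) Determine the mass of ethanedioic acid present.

H2C2O4 + 2 NaOH → Na2C2O4 + 2 H2O
n(NaOH) per titration = 0.03850 × 0.06906 = 2.659 × 10^-3 mol
From the 1:2 ratio, n(H2C2O4) in each aliquot = 1/2 × 2.659 × 10^-3 = 1.329 × 10^-3 mol
n(H2C2O4) in the whole flask = 1.329 × 10^-3 × 200.0/20.00 = 0.01329 mol
mass of H2C2O4 = 0.01329 × 90.03 = 1.197 g

1.197 g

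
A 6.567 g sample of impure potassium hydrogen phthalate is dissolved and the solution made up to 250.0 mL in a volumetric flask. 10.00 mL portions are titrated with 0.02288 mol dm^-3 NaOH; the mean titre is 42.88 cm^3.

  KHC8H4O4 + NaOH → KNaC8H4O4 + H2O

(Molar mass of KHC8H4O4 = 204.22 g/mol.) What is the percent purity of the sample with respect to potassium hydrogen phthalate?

n(NaOH) per titration = 0.04288 × 0.02288 = 9.811 × 10^-4 mol
n(KHC8H4O4) in each aliquot = 9.811 × 10^-4 mol (1:1 ratio)
n(KHC8H4O4) in the whole flask = 9.811 × 10^-4 × 250.0/10.00 = 0.02453 mol
mass of KHC8H4O4 = 0.02453 × 204.22 = 5.009 g
% KHC8H4O4 = 5.009 / 6.567 × 100 = 76.27 %

76.27 %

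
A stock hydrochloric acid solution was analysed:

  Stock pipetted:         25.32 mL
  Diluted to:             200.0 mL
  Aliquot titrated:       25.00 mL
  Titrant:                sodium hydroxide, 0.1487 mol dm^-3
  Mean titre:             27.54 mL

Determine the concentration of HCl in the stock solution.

HCl + NaOH → NaCl + H2O
n(NaOH) = 0.02754 × 0.1487 = 4.095 × 10^-3 mol
n(HCl) in the aliquot = 4.095 × 10^-3 mol (1:1 ratio)
[HCl]_dilute = 4.095 × 10^-3 / 0.02500 = 0.1638 mol/L
Dilution factor = 200.0 / 25.32 = 7.899
[HCl]_stock = 0.1638 × 7.899 = 1.294 mol/L

1.294 mol/L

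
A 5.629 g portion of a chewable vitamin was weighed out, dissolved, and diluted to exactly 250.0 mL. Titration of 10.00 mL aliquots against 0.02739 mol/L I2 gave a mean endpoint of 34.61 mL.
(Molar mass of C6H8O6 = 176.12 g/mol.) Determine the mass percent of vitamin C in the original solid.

C6H8O6 + I2 → C6H6O6 + 2 HI
n(I2) per titration = 0.03461 × 0.02739 = 9.480 × 10^-4 mol
n(C6H8O6) in each aliquot = 9.480 × 10^-4 mol (1:1 ratio)
n(C6H8O6) in the whole flask = 9.480 × 10^-4 × 250.0/10.00 = 0.02370 mol
mass of C6H8O6 = 0.02370 × 176.12 = 4.174 g
% C6H8O6 = 4.174 / 5.629 × 100 = 74.15 %

74.15 %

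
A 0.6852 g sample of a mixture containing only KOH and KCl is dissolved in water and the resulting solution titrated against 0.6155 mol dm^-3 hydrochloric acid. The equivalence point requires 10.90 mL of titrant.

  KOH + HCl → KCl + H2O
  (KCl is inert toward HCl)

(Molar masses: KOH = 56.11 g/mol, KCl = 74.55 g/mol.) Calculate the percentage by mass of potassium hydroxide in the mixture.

54.94 %

n(HCl) = 0.01090 × 0.6155 = 6.709 × 10^-3 mol
Let x = n(KOH), y = n(KCl).
Titrant: 1x = 6.709 × 10^-3;  mass: 56.11x + 74.55y = 0.6852
Solving, x = 6.709 × 10^-3 mol, y = 4.142 × 10^-3 mol
mass of KOH = 6.709 × 10^-3 × 56.11 = 0.3764 g
% KOH = 0.3764 / 0.6852 × 100 = 54.94 %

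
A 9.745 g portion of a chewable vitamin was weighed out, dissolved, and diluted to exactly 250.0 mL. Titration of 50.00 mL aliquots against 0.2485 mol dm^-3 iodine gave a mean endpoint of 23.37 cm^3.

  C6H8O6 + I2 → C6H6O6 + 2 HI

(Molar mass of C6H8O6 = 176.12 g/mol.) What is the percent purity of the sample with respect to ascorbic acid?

52.48 %

n(I2) per titration = 0.02337 × 0.2485 = 5.807 × 10^-3 mol
n(C6H8O6) in each aliquot = 5.807 × 10^-3 mol (1:1 ratio)
n(C6H8O6) in the whole flask = 5.807 × 10^-3 × 250.0/50.00 = 0.02904 mol
mass of C6H8O6 = 0.02904 × 176.12 = 5.114 g
% C6H8O6 = 5.114 / 9.745 × 100 = 52.48 %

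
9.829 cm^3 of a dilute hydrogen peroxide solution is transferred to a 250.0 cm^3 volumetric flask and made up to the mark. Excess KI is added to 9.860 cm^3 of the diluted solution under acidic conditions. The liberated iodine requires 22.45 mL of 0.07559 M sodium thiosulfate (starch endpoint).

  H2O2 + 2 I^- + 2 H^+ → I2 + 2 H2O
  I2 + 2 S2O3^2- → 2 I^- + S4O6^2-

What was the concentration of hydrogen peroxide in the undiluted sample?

n(S2O3^2-) = 0.02245 × 0.07559 = 1.697 × 10^-3 mol
n(I2) = n(S2O3^2-)/2 = 8.485 × 10^-4 mol
n(H2O2) in the aliquot = 8.485 × 10^-4 mol (1:1 ratio)
[H2O2]_dilute = 8.485 × 10^-4 / 0.009860 = 0.08605 mol/L
[H2O2]_original = 0.08605 × 250.0/9.829 = 2.189 mol/L

2.189 M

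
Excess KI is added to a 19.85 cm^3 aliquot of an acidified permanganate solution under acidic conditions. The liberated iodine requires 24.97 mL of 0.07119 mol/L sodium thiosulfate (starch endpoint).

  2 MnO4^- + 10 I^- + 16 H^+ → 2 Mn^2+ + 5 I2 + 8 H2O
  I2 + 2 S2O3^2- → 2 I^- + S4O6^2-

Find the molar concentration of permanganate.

n(S2O3^2-) = 0.02497 × 0.07119 = 1.778 × 10^-3 mol
n(I2) = n(S2O3^2-)/2 = 8.888 × 10^-4 mol
From the 2:5 ratio, n(MnO4^-) in the aliquot = 2/5 × 8.888 × 10^-4 = 3.555 × 10^-4 mol
[MnO4^-] = 3.555 × 10^-4 / 0.01985 = 0.01791 mol/L

0.01791 mol/L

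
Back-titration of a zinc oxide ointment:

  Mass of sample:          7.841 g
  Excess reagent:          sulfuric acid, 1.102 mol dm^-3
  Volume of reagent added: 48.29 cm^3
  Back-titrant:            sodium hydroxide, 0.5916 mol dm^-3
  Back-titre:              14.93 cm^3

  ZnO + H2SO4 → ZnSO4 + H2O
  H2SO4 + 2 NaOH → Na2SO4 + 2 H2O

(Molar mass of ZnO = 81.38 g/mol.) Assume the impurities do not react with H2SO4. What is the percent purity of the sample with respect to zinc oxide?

n(H2SO4) added = 0.04829 × 1.102 = 0.05322 mol
n(NaOH) used in back-titration = 0.01493 × 0.5916 = 8.833 × 10^-3 mol
From the 1:2 ratio, n(H2SO4) left over = 1/2 × 8.833 × 10^-3 = 4.416 × 10^-3 mol
n(H2SO4) consumed by analyte = 0.05322 − 4.416 × 10^-3 = 0.04880 mol
n(ZnO) = 0.04880 mol (1:1 ratio)
mass of ZnO = 0.04880 × 81.38 = 3.971 g
% ZnO = 3.971 / 7.841 × 100 = 50.65 %

50.65 %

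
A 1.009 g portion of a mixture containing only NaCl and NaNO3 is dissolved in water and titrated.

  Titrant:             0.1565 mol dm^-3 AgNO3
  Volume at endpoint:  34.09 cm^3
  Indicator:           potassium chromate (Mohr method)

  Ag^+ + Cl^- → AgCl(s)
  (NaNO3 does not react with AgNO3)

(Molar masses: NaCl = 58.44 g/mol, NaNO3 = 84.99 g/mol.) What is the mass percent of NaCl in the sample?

30.90 %

n(AgNO3) = 0.03409 × 0.1565 = 5.335 × 10^-3 mol
Let x = n(NaCl), y = n(NaNO3).
Titrant: 1x = 5.335 × 10^-3;  mass: 58.44x + 84.99y = 1.009
Solving, x = 5.335 × 10^-3 mol, y = 8.204 × 10^-3 mol
mass of NaCl = 5.335 × 10^-3 × 58.44 = 0.3118 g
% NaCl = 0.3118 / 1.009 × 100 = 30.90 %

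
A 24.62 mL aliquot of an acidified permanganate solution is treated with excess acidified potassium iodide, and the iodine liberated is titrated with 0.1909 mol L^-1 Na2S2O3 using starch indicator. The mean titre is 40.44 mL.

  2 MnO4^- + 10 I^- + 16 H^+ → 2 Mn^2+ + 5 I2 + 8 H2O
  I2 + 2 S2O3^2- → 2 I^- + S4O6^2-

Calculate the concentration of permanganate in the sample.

n(S2O3^2-) = 0.04044 × 0.1909 = 7.720 × 10^-3 mol
n(I2) = n(S2O3^2-)/2 = 3.860 × 10^-3 mol
From the 2:5 ratio, n(MnO4^-) in the aliquot = 2/5 × 3.860 × 10^-3 = 1.544 × 10^-3 mol
[MnO4^-] = 1.544 × 10^-3 / 0.02462 = 0.06271 mol/L

0.06271 mol/L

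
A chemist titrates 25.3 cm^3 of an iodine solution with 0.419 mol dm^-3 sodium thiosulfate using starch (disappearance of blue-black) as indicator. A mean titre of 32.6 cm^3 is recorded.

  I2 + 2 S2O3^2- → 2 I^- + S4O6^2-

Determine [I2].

n(Na2S2O3) = 0.0326 L × 0.419 mol/L = 0.0137 mol
From the 1:2 mole ratio, n(I2) = 1/2 × 0.0137 = 6.83 × 10^-3 mol
[I2] = 6.83 × 10^-3 mol / 0.0253 L = 0.270 mol/L

0.270 mol/L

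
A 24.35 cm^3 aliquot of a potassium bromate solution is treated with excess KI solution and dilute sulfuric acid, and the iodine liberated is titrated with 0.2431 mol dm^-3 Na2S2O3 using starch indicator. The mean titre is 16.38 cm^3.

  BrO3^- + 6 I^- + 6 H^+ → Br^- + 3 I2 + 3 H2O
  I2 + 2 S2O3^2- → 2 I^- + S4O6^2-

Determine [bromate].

0.02726 mol/L

n(S2O3^2-) = 0.01638 × 0.2431 = 3.982 × 10^-3 mol
n(I2) = n(S2O3^2-)/2 = 1.991 × 10^-3 mol
From the 1:3 ratio, n(BrO3^-) in the aliquot = 1/3 × 1.991 × 10^-3 = 6.637 × 10^-4 mol
[BrO3^-] = 6.637 × 10^-4 / 0.02435 = 0.02726 mol/L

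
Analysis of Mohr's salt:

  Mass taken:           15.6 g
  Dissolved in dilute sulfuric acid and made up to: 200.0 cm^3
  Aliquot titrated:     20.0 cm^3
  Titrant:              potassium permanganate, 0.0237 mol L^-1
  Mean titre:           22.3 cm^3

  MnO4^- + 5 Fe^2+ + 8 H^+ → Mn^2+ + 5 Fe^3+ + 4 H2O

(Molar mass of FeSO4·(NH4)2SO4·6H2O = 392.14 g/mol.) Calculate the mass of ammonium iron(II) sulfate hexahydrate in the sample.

10.4 g

n(KMnO4) per titration = 0.0223 × 0.0237 = 5.29 × 10^-4 mol
From the 5:1 ratio, n(FeSO4·(NH4)2SO4·6H2O) in each aliquot = 5/1 × 5.29 × 10^-4 = 2.64 × 10^-3 mol
n(FeSO4·(NH4)2SO4·6H2O) in the whole flask = 2.64 × 10^-3 × 200.0/20.0 = 0.0264 mol
mass of FeSO4·(NH4)2SO4·6H2O = 0.0264 × 392.14 = 10.4 g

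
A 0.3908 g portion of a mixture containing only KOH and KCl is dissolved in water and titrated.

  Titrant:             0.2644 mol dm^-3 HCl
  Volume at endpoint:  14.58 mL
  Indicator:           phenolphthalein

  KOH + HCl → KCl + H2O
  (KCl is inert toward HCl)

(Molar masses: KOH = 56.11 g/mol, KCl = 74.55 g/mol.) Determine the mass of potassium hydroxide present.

0.2163 g

n(HCl) = 0.01458 × 0.2644 = 3.855 × 10^-3 mol
Let x = n(KOH), y = n(KCl).
Titrant: 1x = 3.855 × 10^-3;  mass: 56.11x + 74.55y = 0.3908
Solving, x = 3.855 × 10^-3 mol, y = 2.341 × 10^-3 mol
mass of KOH = 3.855 × 10^-3 × 56.11 = 0.2163 g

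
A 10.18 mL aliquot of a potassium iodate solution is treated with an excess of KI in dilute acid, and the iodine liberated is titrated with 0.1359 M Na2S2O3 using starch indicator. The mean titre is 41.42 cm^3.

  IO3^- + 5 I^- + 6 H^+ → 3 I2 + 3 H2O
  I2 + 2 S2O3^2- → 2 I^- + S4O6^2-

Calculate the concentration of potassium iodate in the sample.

0.09216 M

n(S2O3^2-) = 0.04142 × 0.1359 = 5.629 × 10^-3 mol
n(I2) = n(S2O3^2-)/2 = 2.814 × 10^-3 mol
From the 1:3 ratio, n(IO3^-) in the aliquot = 1/3 × 2.814 × 10^-3 = 9.382 × 10^-4 mol
[IO3^-] = 9.382 × 10^-4 / 0.01018 = 0.09216 mol/L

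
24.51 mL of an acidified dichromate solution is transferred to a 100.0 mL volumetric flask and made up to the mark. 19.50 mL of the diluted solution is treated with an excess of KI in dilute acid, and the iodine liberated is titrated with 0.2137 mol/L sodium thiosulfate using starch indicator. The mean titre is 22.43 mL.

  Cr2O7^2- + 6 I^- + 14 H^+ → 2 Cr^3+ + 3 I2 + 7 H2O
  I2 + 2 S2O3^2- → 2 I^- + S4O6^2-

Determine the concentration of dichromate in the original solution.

n(S2O3^2-) = 0.02243 × 0.2137 = 4.793 × 10^-3 mol
n(I2) = n(S2O3^2-)/2 = 2.397 × 10^-3 mol
From the 1:3 ratio, n(Cr2O7^2-) in the aliquot = 1/3 × 2.397 × 10^-3 = 7.989 × 10^-4 mol
[Cr2O7^2-]_dilute = 7.989 × 10^-4 / 0.01950 = 0.04097 mol/L
[Cr2O7^2-]_original = 0.04097 × 100.0/24.51 = 0.1671 mol/L

0.1671 mol/L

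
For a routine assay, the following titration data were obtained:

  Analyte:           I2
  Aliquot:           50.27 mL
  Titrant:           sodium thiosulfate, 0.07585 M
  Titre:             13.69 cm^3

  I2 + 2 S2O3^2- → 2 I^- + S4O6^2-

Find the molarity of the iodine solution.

n(Na2S2O3) = 0.01369 L × 0.07585 mol/L = 1.038 × 10^-3 mol
From the 1:2 mole ratio, n(I2) = 1/2 × 1.038 × 10^-3 = 5.192 × 10^-4 mol
[I2] = 5.192 × 10^-4 mol / 0.05027 L = 0.01033 mol/L

0.01033 M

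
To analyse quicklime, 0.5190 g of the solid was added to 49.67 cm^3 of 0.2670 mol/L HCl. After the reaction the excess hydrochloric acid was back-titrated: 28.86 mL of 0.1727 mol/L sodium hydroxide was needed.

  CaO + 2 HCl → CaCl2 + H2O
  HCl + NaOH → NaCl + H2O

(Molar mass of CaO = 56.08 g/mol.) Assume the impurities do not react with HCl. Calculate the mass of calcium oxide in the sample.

n(HCl) added = 0.04967 × 0.2670 = 0.01326 mol
n(NaOH) used in back-titration = 0.02886 × 0.1727 = 4.984 × 10^-3 mol
n(HCl) left over = 4.984 × 10^-3 mol (1:1 ratio)
n(HCl) consumed by analyte = 0.01326 − 4.984 × 10^-3 = 8.278 × 10^-3 mol
From the 1:2 ratio, n(CaO) = 1/2 × 8.278 × 10^-3 = 4.139 × 10^-3 mol
mass of CaO = 4.139 × 10^-3 × 56.08 = 0.2321 g

0.2321 g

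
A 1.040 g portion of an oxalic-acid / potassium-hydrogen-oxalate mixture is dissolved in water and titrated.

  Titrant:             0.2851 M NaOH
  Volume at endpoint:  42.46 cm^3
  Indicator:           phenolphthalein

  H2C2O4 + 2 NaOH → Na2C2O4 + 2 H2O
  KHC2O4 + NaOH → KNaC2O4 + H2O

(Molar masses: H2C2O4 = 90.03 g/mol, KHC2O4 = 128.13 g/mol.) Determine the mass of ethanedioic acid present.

n(NaOH) = 0.04246 × 0.2851 = 0.01211 mol
Let x = n(H2C2O4), y = n(KHC2O4).
Titrant: 2x + 1y = 0.01211;  mass: 90.03x + 128.13y = 1.040
Solving, x = 3.074 × 10^-3 mol, y = 5.957 × 10^-3 mol
mass of H2C2O4 = 3.074 × 10^-3 × 90.03 = 0.2768 g

0.2768 g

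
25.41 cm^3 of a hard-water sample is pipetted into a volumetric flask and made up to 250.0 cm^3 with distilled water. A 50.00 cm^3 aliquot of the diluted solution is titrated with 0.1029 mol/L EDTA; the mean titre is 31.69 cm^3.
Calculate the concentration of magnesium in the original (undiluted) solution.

0.6417 mol/L

Mg^2+ + EDTA^4- → [Mg(EDTA)]^2-
n(EDTA) = 0.03169 × 0.1029 = 3.261 × 10^-3 mol
n(Mg2+) in the aliquot = 3.261 × 10^-3 mol (1:1 ratio)
[Mg2+]_dilute = 3.261 × 10^-3 / 0.05000 = 0.06522 mol/L
Dilution factor = 250.0 / 25.41 = 9.839
[Mg2+]_stock = 0.06522 × 9.839 = 0.6417 mol/L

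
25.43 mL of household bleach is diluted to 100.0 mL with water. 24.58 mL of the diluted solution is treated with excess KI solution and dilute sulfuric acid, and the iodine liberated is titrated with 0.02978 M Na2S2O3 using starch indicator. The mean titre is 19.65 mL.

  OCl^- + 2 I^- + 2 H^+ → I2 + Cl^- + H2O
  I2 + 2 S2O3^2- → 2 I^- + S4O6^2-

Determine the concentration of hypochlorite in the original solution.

0.04681 M

n(S2O3^2-) = 0.01965 × 0.02978 = 5.852 × 10^-4 mol
n(I2) = n(S2O3^2-)/2 = 2.926 × 10^-4 mol
n(OCl^-) in the aliquot = 2.926 × 10^-4 mol (1:1 ratio)
[OCl^-]_dilute = 2.926 × 10^-4 / 0.02458 = 0.01190 mol/L
[OCl^-]_original = 0.01190 × 100.0/25.43 = 0.04681 mol/L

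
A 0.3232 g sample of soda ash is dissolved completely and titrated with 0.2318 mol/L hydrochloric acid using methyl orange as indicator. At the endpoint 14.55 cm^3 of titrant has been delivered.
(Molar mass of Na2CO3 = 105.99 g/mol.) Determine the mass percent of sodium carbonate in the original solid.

55.30 %

Na2CO3 + 2 HCl → 2 NaCl + H2O + CO2
n(HCl) = 0.01455 L × 0.2318 mol/L = 3.373 × 10^-3 mol
From the 1:2 ratio, n(Na2CO3) = 1/2 × 3.373 × 10^-3 = 1.686 × 10^-3 mol
mass of Na2CO3 = 1.686 × 10^-3 × 105.99 g/mol = 0.1787 g
% Na2CO3 = 0.1787 / 0.3232 × 100 = 55.30 %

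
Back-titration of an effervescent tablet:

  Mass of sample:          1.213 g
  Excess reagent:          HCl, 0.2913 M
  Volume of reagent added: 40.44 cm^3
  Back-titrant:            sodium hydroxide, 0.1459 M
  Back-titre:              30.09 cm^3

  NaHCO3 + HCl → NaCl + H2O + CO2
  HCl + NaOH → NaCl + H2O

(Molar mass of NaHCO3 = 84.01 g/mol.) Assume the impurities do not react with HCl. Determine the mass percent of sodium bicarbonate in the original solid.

n(HCl) added = 0.04044 × 0.2913 = 0.01178 mol
n(NaOH) used in back-titration = 0.03009 × 0.1459 = 4.390 × 10^-3 mol
n(HCl) left over = 4.390 × 10^-3 mol (1:1 ratio)
n(HCl) consumed by analyte = 0.01178 − 4.390 × 10^-3 = 7.390 × 10^-3 mol
n(NaHCO3) = 7.390 × 10^-3 mol (1:1 ratio)
mass of NaHCO3 = 7.390 × 10^-3 × 84.01 = 0.6208 g
% NaHCO3 = 0.6208 / 1.213 × 100 = 51.18 %

51.18 %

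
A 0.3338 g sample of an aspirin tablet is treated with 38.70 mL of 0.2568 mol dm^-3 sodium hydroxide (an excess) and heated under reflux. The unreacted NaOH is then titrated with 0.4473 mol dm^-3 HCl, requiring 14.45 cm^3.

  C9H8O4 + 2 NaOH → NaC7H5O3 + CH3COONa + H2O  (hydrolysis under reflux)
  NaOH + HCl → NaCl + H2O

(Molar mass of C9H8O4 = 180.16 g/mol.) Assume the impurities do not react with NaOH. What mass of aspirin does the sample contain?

n(NaOH) added = 0.03870 × 0.2568 = 9.938 × 10^-3 mol
n(HCl) used in back-titration = 0.01445 × 0.4473 = 6.463 × 10^-3 mol
n(NaOH) left over = 6.463 × 10^-3 mol (1:1 ratio)
n(NaOH) consumed by analyte = 9.938 × 10^-3 − 6.463 × 10^-3 = 3.475 × 10^-3 mol
From the 1:2 ratio, n(C9H8O4) = 1/2 × 3.475 × 10^-3 = 1.737 × 10^-3 mol
mass of C9H8O4 = 1.737 × 10^-3 × 180.16 = 0.3130 g

0.3130 g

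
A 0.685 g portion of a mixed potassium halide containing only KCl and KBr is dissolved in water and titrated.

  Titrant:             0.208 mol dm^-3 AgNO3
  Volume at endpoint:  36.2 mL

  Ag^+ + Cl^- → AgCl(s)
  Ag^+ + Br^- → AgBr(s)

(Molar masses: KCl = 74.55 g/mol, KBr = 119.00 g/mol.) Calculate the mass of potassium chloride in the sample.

n(AgNO3) = 0.0362 × 0.208 = 7.53 × 10^-3 mol
Let x = n(KCl), y = n(KBr).
Titrant: 1x + 1y = 7.53 × 10^-3;  mass: 74.55x + 119.00y = 0.685
Solving, x = 4.75 × 10^-3 mol, y = 2.78 × 10^-3 mol
mass of KCl = 4.75 × 10^-3 × 74.55 = 0.354 g

0.354 g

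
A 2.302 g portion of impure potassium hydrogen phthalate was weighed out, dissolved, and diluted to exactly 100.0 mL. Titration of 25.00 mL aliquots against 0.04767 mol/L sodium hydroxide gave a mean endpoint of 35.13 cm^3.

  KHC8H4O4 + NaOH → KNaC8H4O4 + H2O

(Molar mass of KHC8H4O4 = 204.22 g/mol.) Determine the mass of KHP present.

n(NaOH) per titration = 0.03513 × 0.04767 = 1.675 × 10^-3 mol
n(KHC8H4O4) in each aliquot = 1.675 × 10^-3 mol (1:1 ratio)
n(KHC8H4O4) in the whole flask = 1.675 × 10^-3 × 100.0/25.00 = 6.699 × 10^-3 mol
mass of KHC8H4O4 = 6.699 × 10^-3 × 204.22 = 1.368 g

1.368 g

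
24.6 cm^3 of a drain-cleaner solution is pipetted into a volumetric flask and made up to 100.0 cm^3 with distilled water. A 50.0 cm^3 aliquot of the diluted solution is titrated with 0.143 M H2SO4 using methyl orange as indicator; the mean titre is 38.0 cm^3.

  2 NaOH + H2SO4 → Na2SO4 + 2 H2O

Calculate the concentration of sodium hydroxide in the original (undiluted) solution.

n(H2SO4) = 0.0380 × 0.143 = 5.43 × 10^-3 mol
From the 2:1 ratio, n(NaOH) in the aliquot = 2/1 × 5.43 × 10^-3 = 0.0109 mol
[NaOH]_dilute = 0.0109 / 0.0500 = 0.217 mol/L
Dilution factor = 100.0 / 24.6 = 4.065
[NaOH]_stock = 0.217 × 4.065 = 0.884 mol/L

0.884 M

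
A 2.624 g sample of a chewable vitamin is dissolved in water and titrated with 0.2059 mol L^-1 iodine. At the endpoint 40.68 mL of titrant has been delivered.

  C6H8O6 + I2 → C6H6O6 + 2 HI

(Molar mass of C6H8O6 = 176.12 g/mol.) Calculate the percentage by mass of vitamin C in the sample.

n(I2) = 0.04068 L × 0.2059 mol/L = 8.376 × 10^-3 mol
n(C6H8O6) = 8.376 × 10^-3 mol (1:1 ratio)
mass of C6H8O6 = 8.376 × 10^-3 × 176.12 g/mol = 1.475 g
% C6H8O6 = 1.475 / 2.624 × 100 = 56.22 %

56.22 %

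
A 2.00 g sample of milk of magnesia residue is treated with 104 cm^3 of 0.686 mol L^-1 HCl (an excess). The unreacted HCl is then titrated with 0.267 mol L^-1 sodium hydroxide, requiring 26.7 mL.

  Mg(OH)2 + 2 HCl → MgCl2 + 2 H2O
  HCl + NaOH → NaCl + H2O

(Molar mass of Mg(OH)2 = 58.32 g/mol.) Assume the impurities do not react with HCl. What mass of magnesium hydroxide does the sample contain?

n(HCl) added = 0.104 × 0.686 = 0.0713 mol
n(NaOH) used in back-titration = 0.0267 × 0.267 = 7.13 × 10^-3 mol
n(HCl) left over = 7.13 × 10^-3 mol (1:1 ratio)
n(HCl) consumed by analyte = 0.0713 − 7.13 × 10^-3 = 0.0642 mol
From the 1:2 ratio, n(Mg(OH)2) = 1/2 × 0.0642 = 0.0321 mol
mass of Mg(OH)2 = 0.0321 × 58.32 = 1.87 g

1.87 g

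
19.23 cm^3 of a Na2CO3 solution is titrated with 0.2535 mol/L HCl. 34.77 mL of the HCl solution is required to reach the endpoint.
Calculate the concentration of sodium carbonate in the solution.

0.2292 mol/L

Na2CO3 + 2 HCl → 2 NaCl + H2O + CO2
n(HCl) = 0.03477 L × 0.2535 mol/L = 8.814 × 10^-3 mol
From the 1:2 mole ratio, n(Na2CO3) = 1/2 × 8.814 × 10^-3 = 4.407 × 10^-3 mol
[Na2CO3] = 4.407 × 10^-3 mol / 0.01923 L = 0.2292 mol/L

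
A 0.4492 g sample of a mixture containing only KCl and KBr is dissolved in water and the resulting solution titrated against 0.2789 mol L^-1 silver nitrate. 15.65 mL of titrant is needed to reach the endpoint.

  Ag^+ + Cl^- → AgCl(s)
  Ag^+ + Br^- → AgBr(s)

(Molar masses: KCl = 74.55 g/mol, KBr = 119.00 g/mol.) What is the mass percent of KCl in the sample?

26.21 %

n(AgNO3) = 0.01565 × 0.2789 = 4.365 × 10^-3 mol
Let x = n(KCl), y = n(KBr).
Titrant: 1x + 1y = 4.365 × 10^-3;  mass: 74.55x + 119.00y = 0.4492
Solving, x = 1.580 × 10^-3 mol, y = 2.785 × 10^-3 mol
mass of KCl = 1.580 × 10^-3 × 74.55 = 0.1178 g
% KCl = 0.1178 / 0.4492 × 100 = 26.21 %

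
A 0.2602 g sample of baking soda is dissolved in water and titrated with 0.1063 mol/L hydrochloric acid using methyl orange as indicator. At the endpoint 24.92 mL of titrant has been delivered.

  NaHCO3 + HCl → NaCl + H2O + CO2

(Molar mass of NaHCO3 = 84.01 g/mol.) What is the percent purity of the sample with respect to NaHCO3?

85.53 %

n(HCl) = 0.02492 L × 0.1063 mol/L = 2.649 × 10^-3 mol
n(NaHCO3) = 2.649 × 10^-3 mol (1:1 ratio)
mass of NaHCO3 = 2.649 × 10^-3 × 84.01 g/mol = 0.2225 g
% NaHCO3 = 0.2225 / 0.2602 × 100 = 85.53 %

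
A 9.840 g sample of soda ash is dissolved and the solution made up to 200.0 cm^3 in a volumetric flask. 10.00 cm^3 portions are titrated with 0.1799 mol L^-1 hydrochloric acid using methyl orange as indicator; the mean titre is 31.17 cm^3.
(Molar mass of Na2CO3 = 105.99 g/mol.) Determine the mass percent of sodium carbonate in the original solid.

60.40 %

Na2CO3 + 2 HCl → 2 NaCl + H2O + CO2
n(HCl) per titration = 0.03117 × 0.1799 = 5.607 × 10^-3 mol
From the 1:2 ratio, n(Na2CO3) in each aliquot = 1/2 × 5.607 × 10^-3 = 2.804 × 10^-3 mol
n(Na2CO3) in the whole flask = 2.804 × 10^-3 × 200.0/10.00 = 0.05607 mol
mass of Na2CO3 = 0.05607 × 105.99 = 5.943 g
% Na2CO3 = 5.943 / 9.840 × 100 = 60.40 %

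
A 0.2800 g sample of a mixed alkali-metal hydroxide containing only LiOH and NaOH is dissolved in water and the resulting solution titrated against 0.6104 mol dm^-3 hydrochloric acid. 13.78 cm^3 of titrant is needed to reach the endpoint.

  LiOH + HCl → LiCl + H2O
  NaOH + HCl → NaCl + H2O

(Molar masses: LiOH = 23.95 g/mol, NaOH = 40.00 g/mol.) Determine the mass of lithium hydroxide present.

n(HCl) = 0.01378 × 0.6104 = 8.411 × 10^-3 mol
Let x = n(LiOH), y = n(NaOH).
Titrant: 1x + 1y = 8.411 × 10^-3;  mass: 23.95x + 40.00y = 0.2800
Solving, x = 3.517 × 10^-3 mol, y = 4.894 × 10^-3 mol
mass of LiOH = 3.517 × 10^-3 × 23.95 = 0.08424 g

0.08424 g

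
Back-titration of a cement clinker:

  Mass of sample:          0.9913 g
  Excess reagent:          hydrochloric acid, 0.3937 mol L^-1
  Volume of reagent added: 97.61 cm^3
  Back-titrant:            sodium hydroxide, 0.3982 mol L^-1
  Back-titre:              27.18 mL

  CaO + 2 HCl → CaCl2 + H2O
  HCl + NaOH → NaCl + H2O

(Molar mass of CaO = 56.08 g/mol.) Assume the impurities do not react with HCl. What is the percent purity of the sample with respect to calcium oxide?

n(HCl) added = 0.09761 × 0.3937 = 0.03843 mol
n(NaOH) used in back-titration = 0.02718 × 0.3982 = 0.01082 mol
n(HCl) left over = 0.01082 mol (1:1 ratio)
n(HCl) consumed by analyte = 0.03843 − 0.01082 = 0.02761 mol
From the 1:2 ratio, n(CaO) = 1/2 × 0.02761 = 0.01380 mol
mass of CaO = 0.01380 × 56.08 = 0.7741 g
% CaO = 0.7741 / 0.9913 × 100 = 78.09 %

78.09 %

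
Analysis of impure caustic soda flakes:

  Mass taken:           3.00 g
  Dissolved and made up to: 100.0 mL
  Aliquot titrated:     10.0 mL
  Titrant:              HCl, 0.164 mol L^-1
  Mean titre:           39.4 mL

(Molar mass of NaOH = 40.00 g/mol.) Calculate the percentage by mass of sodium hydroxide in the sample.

NaOH + HCl → NaCl + H2O
n(HCl) per titration = 0.0394 × 0.164 = 6.46 × 10^-3 mol
n(NaOH) in each aliquot = 6.46 × 10^-3 mol (1:1 ratio)
n(NaOH) in the whole flask = 6.46 × 10^-3 × 100.0/10.0 = 0.0646 mol
mass of NaOH = 0.0646 × 40.00 = 2.58 g
% NaOH = 2.58 / 3.00 × 100 = 86.2 %

86.2 %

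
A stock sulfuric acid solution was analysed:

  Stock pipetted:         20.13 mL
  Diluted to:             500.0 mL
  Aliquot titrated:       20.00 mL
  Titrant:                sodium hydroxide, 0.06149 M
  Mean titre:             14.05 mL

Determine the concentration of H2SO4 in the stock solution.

H2SO4 + 2 NaOH → Na2SO4 + 2 H2O
n(NaOH) = 0.01405 × 0.06149 = 8.639 × 10^-4 mol
From the 1:2 ratio, n(H2SO4) in the aliquot = 1/2 × 8.639 × 10^-4 = 4.320 × 10^-4 mol
[H2SO4]_dilute = 4.320 × 10^-4 / 0.02000 = 0.02160 mol/L
Dilution factor = 500.0 / 20.13 = 24.84
[H2SO4]_stock = 0.02160 × 24.84 = 0.5365 mol/L

0.5365 M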